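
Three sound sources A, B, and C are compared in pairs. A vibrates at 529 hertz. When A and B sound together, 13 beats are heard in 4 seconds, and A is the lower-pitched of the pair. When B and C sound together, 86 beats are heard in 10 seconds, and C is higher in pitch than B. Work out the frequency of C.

A–B: Beat frequency = 13/4 = 3.25 Hz.
B is above A, so f_B = 529 + 3.25 = 532.25 Hz.
B–C: Beat frequency = 86/10 = 8.6 Hz.
C is above B, so f_C = 532.25 + 8.6 = 540.85 Hz.

540.85 Hz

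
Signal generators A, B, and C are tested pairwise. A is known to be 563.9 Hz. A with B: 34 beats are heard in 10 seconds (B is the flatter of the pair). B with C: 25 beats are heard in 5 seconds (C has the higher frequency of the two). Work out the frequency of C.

A–B: Beat frequency = 34/10 = 3.4 Hz.
B is below A, so f_B = 563.9 − 3.4 = 560.5 Hz.
B–C: Beat frequency = 25/5 = 5 Hz.
C is above B, so f_C = 560.5 + 5 = 565.5 Hz.

565.5 Hz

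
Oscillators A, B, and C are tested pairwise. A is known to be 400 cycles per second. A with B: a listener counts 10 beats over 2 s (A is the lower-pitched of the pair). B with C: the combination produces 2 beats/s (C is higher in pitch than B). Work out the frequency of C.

407 Hz

A–B: Beat frequency = 10/2 = 5 Hz.
B is above A, so f_B = 400 + 5 = 405 Hz.
C is above B, so f_C = 405 + 2 = 407 Hz.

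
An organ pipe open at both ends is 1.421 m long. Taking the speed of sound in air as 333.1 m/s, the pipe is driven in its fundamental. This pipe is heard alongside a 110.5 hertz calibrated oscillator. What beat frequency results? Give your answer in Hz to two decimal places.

6.71 Hz

Open pipe: f_n = n·v/(2L) = 1·333.1/(2·1.421) = 117.2062 Hz.
f_beat = |117.2062 − 110.5| = 6.71 Hz.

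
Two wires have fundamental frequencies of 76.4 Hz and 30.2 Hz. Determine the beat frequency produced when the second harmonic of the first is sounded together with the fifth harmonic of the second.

Second harmonic of the first: 2·76.4 = 152.8 Hz.
Fifth harmonic of the second: 5·30.2 = 151.0 Hz.
f_beat = |152.8 − 151.0| = 1.8 Hz.

1.8 Hz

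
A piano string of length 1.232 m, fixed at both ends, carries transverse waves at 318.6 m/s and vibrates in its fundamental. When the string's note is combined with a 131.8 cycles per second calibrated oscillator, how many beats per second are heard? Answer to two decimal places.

For a string fixed at both ends, f_n = n·v/(2L) = 1·318.6/(2·1.232) = 129.3019 Hz.
f_beat = |129.3019 − 131.8| = 2.50 Hz.

2.50 Hz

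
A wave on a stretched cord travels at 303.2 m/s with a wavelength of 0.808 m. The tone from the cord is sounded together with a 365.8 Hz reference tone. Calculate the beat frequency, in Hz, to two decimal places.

9.45 Hz

Source frequency f = v/λ = 303.2/0.808 = 375.2475 Hz.
f_beat = |375.2475 − 365.8| = 9.45 Hz.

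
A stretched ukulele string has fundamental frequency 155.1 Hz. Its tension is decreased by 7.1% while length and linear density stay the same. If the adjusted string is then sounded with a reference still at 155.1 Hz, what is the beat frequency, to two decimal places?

5.61 Hz

For a string, f ∝ √T, so the new frequency is 155.1·√0.929 = 149.4926 Hz.
f_beat = |149.4926 − 155.1| = 5.61 Hz.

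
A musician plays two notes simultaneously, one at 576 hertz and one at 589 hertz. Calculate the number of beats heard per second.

13 Hz

Beats arise from superposition of two nearby frequencies; the beat rate is |f₁ − f₂|.
|576 − 589| = 13 Hz.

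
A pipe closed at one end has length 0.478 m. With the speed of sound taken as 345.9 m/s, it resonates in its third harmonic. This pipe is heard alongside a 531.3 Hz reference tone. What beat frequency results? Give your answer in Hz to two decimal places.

Closed pipe (odd harmonics): f_n = n·v/(4L) = 3·345.9/(4·0.478) = 542.7301 Hz.
f_beat = |542.7301 − 531.3| = 11.43 Hz.

11.43 Hz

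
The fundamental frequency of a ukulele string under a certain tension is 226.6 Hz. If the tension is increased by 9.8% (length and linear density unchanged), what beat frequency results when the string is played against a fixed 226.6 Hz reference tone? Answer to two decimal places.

For a string, f ∝ √T, so the new frequency is 226.6·√1.098 = 237.4439 Hz.
f_beat = |237.4439 − 226.6| = 10.84 Hz.

10.84 Hz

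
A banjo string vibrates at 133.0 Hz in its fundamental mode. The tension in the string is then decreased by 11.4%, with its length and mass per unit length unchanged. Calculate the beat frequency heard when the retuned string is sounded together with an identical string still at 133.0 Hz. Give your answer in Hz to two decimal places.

For a string, f ∝ √T, so the new frequency is 133.0·√0.886 = 125.1897 Hz.
f_beat = |125.1897 − 133.0| = 7.81 Hz.

7.81 Hz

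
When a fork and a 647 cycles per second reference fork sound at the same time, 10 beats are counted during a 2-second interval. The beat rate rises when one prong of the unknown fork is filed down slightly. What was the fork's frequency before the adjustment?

Beat frequency = 10/2 = 5 Hz.
|f − 647| = 5, so the fork was at either 642 Hz or 652 Hz.
Filing a prong removes mass and raises the fork's frequency; the adjustment raises the fork's frequency.
The beat rate rose, so the adjustment moved the fork further from 647 Hz — it was already above the reference.

652 Hz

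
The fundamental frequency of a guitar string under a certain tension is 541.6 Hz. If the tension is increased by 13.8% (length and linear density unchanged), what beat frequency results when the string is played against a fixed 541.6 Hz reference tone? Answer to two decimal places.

36.16 Hz

For a string, f ∝ √T, so the new frequency is 541.6·√1.138 = 577.7631 Hz.
f_beat = |577.7631 − 541.6| = 36.16 Hz.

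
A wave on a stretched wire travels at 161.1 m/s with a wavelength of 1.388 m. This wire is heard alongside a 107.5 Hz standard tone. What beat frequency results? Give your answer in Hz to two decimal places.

Source frequency f = v/λ = 161.1/1.388 = 116.0663 Hz.
f_beat = |116.0663 − 107.5| = 8.57 Hz.

8.57 Hz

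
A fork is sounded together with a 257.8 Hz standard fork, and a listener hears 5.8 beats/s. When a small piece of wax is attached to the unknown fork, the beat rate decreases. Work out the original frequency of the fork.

|f − 257.8| = 5.8, so the fork was at either 252 Hz or 263.6 Hz.
Loading a fork with wax lowers its frequency; the adjustment lowers the fork's frequency.
The beat rate fell, so the adjustment moved the fork toward 257.8 Hz — it must have started above the reference.

263.6 Hz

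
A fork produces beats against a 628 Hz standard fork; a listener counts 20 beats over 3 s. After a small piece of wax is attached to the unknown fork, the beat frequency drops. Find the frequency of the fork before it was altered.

Beat frequency = 20/3 = 6.6667 Hz.
|f − 628| = 6.6667, so the fork was at either 621.3333 Hz or 634.6667 Hz.
Loading a fork with wax lowers its frequency; the adjustment lowers the fork's frequency.
The beat rate fell, so the adjustment moved the fork toward 628 Hz — it must have started above the reference.

634.6667 Hz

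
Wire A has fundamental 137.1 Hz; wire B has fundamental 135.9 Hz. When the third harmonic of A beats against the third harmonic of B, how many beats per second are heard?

3.6 Hz

Third harmonic of the first: 3·137.1 = 411.3 Hz.
Third harmonic of the second: 3·135.9 = 407.7 Hz.
f_beat = |411.3 − 407.7| = 3.6 Hz.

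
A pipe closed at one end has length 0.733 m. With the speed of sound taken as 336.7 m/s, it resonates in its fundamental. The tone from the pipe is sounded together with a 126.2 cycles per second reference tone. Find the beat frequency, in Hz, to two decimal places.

Closed pipe (odd harmonics): f_n = n·v/(4L) = 1·336.7/(4·0.733) = 114.8363 Hz.
f_beat = |114.8363 − 126.2| = 11.36 Hz.

11.36 Hz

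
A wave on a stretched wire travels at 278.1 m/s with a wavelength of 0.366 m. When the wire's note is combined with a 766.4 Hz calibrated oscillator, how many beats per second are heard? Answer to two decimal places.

6.56 Hz

Source frequency f = v/λ = 278.1/0.366 = 759.8361 Hz.
f_beat = |759.8361 − 766.4| = 6.56 Hz.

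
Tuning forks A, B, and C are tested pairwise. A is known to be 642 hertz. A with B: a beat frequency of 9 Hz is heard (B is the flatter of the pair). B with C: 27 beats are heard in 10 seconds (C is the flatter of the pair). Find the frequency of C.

630.3 Hz

B is below A, so f_B = 642 − 9 = 633 Hz.
B–C: Beat frequency = 27/10 = 2.7 Hz.
C is below B, so f_C = 633 − 2.7 = 630.3 Hz.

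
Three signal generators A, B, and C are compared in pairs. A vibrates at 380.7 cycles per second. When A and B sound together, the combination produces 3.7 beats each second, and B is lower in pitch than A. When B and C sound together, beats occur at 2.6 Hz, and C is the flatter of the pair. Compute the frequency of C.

B is below A, so f_B = 380.7 − 3.7 = 377 Hz.
C is below B, so f_C = 377 − 2.6 = 374.4 Hz.

374.4 Hz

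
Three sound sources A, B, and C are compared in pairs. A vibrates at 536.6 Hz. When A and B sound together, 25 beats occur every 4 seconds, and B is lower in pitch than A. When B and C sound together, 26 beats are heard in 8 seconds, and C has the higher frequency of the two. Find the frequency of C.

A–B: Beat frequency = 25/4 = 6.25 Hz.
B is below A, so f_B = 536.6 − 6.25 = 530.35 Hz.
B–C: Beat frequency = 26/8 = 3.25 Hz.
C is above B, so f_C = 530.35 + 3.25 = 533.6 Hz.

533.6 Hz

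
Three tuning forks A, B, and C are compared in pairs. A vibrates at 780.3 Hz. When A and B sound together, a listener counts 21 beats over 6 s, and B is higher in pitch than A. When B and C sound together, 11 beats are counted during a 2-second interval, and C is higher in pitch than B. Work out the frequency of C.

789.3 Hz

A–B: Beat frequency = 21/6 = 3.5 Hz.
B is above A, so f_B = 780.3 + 3.5 = 783.8 Hz.
B–C: Beat frequency = 11/2 = 5.5 Hz.
C is above B, so f_C = 783.8 + 5.5 = 789.3 Hz.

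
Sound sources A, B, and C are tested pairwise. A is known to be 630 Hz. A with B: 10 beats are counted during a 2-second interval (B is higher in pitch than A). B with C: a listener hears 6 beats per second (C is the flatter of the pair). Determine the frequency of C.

629 Hz

A–B: Beat frequency = 10/2 = 5 Hz.
B is above A, so f_B = 630 + 5 = 635 Hz.
C is below B, so f_C = 635 − 6 = 629 Hz.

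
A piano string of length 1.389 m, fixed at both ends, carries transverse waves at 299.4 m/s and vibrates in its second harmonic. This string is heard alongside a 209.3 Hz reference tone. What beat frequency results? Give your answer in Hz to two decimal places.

6.25 Hz

For a string fixed at both ends, f_n = n·v/(2L) = 2·299.4/(2·1.389) = 215.5508 Hz.
f_beat = |215.5508 − 209.3| = 6.25 Hz.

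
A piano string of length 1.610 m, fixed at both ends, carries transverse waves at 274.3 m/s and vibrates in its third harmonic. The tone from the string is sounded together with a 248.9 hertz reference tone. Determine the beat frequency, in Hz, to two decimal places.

For a string fixed at both ends, f_n = n·v/(2L) = 3·274.3/(2·1.610) = 255.5590 Hz.
f_beat = |255.5590 − 248.9| = 6.66 Hz.

6.66 Hz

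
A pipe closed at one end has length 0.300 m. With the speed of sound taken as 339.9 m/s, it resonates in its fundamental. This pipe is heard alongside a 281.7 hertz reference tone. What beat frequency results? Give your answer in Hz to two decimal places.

Closed pipe (odd harmonics): f_n = n·v/(4L) = 1·339.9/(4·0.300) = 283.2500 Hz.
f_beat = |283.2500 − 281.7| = 1.55 Hz.

1.55 Hz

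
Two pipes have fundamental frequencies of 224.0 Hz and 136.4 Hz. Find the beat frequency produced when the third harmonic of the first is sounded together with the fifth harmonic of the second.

Third harmonic of the first: 3·224.0 = 672.0 Hz.
Fifth harmonic of the second: 5·136.4 = 682.0 Hz.
f_beat = |672.0 − 682.0| = 10.0 Hz.

10.0 Hz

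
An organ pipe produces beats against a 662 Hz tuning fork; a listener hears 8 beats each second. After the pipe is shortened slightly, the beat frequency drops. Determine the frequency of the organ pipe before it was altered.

654 Hz

|f − 662| = 8, so the organ pipe was at either 654 Hz or 670 Hz.
A shorter pipe has a higher fundamental; the adjustment raises the organ pipe's frequency.
The beat rate fell, so the adjustment moved the organ pipe toward 662 Hz — it must have started below the reference.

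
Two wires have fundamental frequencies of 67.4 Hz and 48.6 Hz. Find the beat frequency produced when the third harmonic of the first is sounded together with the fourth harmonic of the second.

Third harmonic of the first: 3·67.4 = 202.2 Hz.
Fourth harmonic of the second: 4·48.6 = 194.4 Hz.
f_beat = |202.2 − 194.4| = 7.8 Hz.

7.8 Hz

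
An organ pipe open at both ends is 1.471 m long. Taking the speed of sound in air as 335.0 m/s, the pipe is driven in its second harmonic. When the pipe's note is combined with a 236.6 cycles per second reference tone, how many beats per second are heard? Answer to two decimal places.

8.86 Hz

Open pipe: f_n = n·v/(2L) = 2·335.0/(2·1.471) = 227.7362 Hz.
f_beat = |227.7362 − 236.6| = 8.86 Hz.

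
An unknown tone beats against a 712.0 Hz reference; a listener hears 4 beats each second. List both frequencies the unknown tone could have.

708 Hz or 716 Hz

|f − 712.0| = 4, so f = 712.0 ± 4.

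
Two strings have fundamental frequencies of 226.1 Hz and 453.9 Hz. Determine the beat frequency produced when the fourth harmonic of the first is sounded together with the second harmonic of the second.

3.4 Hz

Fourth harmonic of the first: 4·226.1 = 904.4 Hz.
Second harmonic of the second: 2·453.9 = 907.8 Hz.
f_beat = |904.4 − 907.8| = 3.4 Hz.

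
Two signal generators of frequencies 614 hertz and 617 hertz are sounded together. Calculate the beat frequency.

f_beat = |f₁ − f₂|.
|614 − 617| = 3 Hz.

3 Hz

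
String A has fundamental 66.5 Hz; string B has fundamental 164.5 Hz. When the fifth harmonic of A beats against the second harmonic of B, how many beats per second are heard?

3.5 Hz

Fifth harmonic of the first: 5·66.5 = 332.5 Hz.
Second harmonic of the second: 2·164.5 = 329.0 Hz.
f_beat = |332.5 − 329.0| = 3.5 Hz.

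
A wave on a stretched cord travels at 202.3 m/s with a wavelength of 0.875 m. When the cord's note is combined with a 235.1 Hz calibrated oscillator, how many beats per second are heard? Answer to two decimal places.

Source frequency f = v/λ = 202.3/0.875 = 231.2000 Hz.
f_beat = |231.2000 − 235.1| = 3.90 Hz.

3.90 Hz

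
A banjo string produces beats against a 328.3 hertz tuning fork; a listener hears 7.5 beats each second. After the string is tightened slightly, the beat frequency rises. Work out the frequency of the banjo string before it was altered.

335.8 Hz

|f − 328.3| = 7.5, so the banjo string was at either 320.8 Hz or 335.8 Hz.
Increasing tension raises a string's frequency; the adjustment raises the banjo string's frequency.
The beat rate rose, so the adjustment moved the banjo string further from 328.3 Hz — it was already above the reference.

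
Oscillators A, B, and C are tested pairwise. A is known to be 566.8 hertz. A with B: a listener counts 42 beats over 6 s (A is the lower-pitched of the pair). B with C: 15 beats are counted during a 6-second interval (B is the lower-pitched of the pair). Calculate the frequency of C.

A–B: Beat frequency = 42/6 = 7 Hz.
B is above A, so f_B = 566.8 + 7 = 573.8 Hz.
B–C: Beat frequency = 15/6 = 2.5 Hz.
C is above B, so f_C = 573.8 + 2.5 = 576.3 Hz.

576.3 Hz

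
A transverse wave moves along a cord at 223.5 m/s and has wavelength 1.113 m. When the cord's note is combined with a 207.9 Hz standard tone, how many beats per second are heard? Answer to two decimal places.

Source frequency f = v/λ = 223.5/1.113 = 200.8086 Hz.
f_beat = |200.8086 − 207.9| = 7.09 Hz.

7.09 Hz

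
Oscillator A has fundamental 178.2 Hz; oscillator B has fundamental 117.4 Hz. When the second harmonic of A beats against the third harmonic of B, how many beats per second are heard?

Second harmonic of the first: 2·178.2 = 356.4 Hz.
Third harmonic of the second: 3·117.4 = 352.2 Hz.
f_beat = |356.4 − 352.2| = 4.2 Hz.

4.2 Hz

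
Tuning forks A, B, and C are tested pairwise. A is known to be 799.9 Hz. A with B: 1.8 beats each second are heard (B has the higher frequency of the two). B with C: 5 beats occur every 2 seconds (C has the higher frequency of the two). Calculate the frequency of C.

B is above A, so f_B = 799.9 + 1.8 = 801.7 Hz.
B–C: Beat frequency = 5/2 = 2.5 Hz.
C is above B, so f_C = 801.7 + 2.5 = 804.2 Hz.

804.2 Hz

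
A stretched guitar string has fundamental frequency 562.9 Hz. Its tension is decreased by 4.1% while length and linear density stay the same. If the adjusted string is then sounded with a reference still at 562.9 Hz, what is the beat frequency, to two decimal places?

For a string, f ∝ √T, so the new frequency is 562.9·√0.959 = 551.2398 Hz.
f_beat = |551.2398 − 562.9| = 11.66 Hz.

11.66 Hz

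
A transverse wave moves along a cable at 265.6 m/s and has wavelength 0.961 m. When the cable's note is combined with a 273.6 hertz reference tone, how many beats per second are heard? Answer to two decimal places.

Source frequency f = v/λ = 265.6/0.961 = 276.3788 Hz.
f_beat = |276.3788 − 273.6| = 2.78 Hz.

2.78 Hz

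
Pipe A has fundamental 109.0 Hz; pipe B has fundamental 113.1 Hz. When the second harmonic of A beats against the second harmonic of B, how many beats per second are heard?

Second harmonic of the first: 2·109.0 = 218.0 Hz.
Second harmonic of the second: 2·113.1 = 226.2 Hz.
f_beat = |218.0 − 226.2| = 8.2 Hz.

8.2 Hz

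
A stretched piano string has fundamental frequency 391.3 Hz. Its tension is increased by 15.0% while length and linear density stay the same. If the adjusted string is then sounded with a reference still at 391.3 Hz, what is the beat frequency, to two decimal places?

For a string, f ∝ √T, so the new frequency is 391.3·√1.150 = 419.6225 Hz.
f_beat = |419.6225 − 391.3| = 28.32 Hz.

28.32 Hz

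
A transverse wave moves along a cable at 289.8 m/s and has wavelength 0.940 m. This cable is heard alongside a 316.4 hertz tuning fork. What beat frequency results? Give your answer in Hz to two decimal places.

8.10 Hz

Source frequency f = v/λ = 289.8/0.940 = 308.2979 Hz.
f_beat = |308.2979 − 316.4| = 8.10 Hz.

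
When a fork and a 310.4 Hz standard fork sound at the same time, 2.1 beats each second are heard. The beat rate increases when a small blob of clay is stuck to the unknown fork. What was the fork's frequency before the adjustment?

|f − 310.4| = 2.1, so the fork was at either 308.3 Hz or 312.5 Hz.
Adding mass to a fork lowers its frequency; the adjustment lowers the fork's frequency.
The beat rate rose, so the adjustment moved the fork further from 310.4 Hz — it was already below the reference.

308.3 Hz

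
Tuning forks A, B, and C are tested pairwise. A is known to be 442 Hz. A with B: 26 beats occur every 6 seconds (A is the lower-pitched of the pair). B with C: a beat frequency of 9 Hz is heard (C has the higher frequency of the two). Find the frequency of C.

A–B: Beat frequency = 26/6 = 4.3333 Hz.
B is above A, so f_B = 442 + 4.3333 = 446.3333 Hz.
C is above B, so f_C = 446.3333 + 9 = 455.3333 Hz.

455.3333 Hz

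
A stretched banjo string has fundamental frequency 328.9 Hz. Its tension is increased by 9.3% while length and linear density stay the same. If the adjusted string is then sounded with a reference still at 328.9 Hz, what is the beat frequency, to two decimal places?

For a string, f ∝ √T, so the new frequency is 328.9·√1.093 = 343.8539 Hz.
f_beat = |343.8539 − 328.9| = 14.95 Hz.

14.95 Hz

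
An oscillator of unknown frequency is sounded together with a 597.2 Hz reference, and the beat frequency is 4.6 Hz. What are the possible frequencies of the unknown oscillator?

592.6 Hz or 601.8 Hz

|f − 597.2| = 4.6, so f = 597.2 ± 4.6.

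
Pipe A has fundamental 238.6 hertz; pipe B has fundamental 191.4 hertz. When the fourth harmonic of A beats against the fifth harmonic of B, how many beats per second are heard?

2.6 Hz

Fourth harmonic of the first: 4·238.6 = 954.4 Hz.
Fifth harmonic of the second: 5·191.4 = 957.0 Hz.
f_beat = |954.4 − 957.0| = 2.6 Hz.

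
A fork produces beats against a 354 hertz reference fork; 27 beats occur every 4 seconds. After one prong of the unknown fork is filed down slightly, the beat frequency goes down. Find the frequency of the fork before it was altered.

Beat frequency = 27/4 = 6.75 Hz.
|f − 354| = 6.75, so the fork was at either 347.25 Hz or 360.75 Hz.
Filing a prong removes mass and raises the fork's frequency; the adjustment raises the fork's frequency.
The beat rate fell, so the adjustment moved the fork toward 354 Hz — it must have started below the reference.

347.25 Hz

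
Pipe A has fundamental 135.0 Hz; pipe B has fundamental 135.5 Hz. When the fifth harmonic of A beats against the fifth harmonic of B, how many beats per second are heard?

2.5 Hz

Fifth harmonic of the first: 5·135.0 = 675.0 Hz.
Fifth harmonic of the second: 5·135.5 = 677.5 Hz.
f_beat = |675.0 − 677.5| = 2.5 Hz.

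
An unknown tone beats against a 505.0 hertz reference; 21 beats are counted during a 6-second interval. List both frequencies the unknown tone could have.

501.5 Hz or 508.5 Hz

Beat frequency = 21/6 = 3.5 Hz.
|f − 505.0| = 3.5, so f = 505.0 ± 3.5.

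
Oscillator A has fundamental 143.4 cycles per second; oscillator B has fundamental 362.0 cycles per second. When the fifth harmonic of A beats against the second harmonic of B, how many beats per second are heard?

Fifth harmonic of the first: 5·143.4 = 717.0 Hz.
Second harmonic of the second: 2·362.0 = 724.0 Hz.
f_beat = |717.0 − 724.0| = 7.0 Hz.

7.0 Hz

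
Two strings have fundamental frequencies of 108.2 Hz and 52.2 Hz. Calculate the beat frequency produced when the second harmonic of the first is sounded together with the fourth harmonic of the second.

Second harmonic of the first: 2·108.2 = 216.4 Hz.
Fourth harmonic of the second: 4·52.2 = 208.8 Hz.
f_beat = |216.4 − 208.8| = 7.6 Hz.

7.6 Hz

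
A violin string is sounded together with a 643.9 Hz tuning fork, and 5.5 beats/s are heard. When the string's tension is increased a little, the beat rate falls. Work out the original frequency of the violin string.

638.4 Hz

|f − 643.9| = 5.5, so the violin string was at either 638.4 Hz or 649.4 Hz.
Higher tension means higher frequency; the adjustment raises the violin string's frequency.
The beat rate fell, so the adjustment moved the violin string toward 643.9 Hz — it must have started below the reference.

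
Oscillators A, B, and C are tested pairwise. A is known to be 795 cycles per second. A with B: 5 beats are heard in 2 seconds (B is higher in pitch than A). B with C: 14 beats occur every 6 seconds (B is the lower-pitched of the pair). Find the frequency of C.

A–B: Beat frequency = 5/2 = 2.5 Hz.
B is above A, so f_B = 795 + 2.5 = 797.5 Hz.
B–C: Beat frequency = 14/6 = 2.3333 Hz.
C is above B, so f_C = 797.5 + 2.3333 = 799.8333 Hz.

799.8333 Hz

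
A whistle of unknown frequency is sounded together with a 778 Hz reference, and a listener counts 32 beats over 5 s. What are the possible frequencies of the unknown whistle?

Beat frequency = 32/5 = 6.4 Hz.
|f − 778| = 6.4, so f = 778 ± 6.4.

771.6 Hz or 784.4 Hz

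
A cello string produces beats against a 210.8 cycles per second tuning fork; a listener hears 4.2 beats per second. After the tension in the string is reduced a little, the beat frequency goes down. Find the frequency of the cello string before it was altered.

215 Hz

|f − 210.8| = 4.2, so the cello string was at either 206.6 Hz or 215 Hz.
Lower tension means lower frequency; the adjustment lowers the cello string's frequency.
The beat rate fell, so the adjustment moved the cello string toward 210.8 Hz — it must have started above the reference.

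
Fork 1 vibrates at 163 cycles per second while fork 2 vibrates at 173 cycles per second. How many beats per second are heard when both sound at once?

10 Hz

f_beat = |f₁ − f₂|.
|163 − 173| = 10 Hz.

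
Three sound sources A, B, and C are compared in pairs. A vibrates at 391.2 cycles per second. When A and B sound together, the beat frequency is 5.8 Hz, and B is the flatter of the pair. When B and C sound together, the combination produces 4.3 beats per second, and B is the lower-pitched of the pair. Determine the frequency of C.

389.7 Hz

B is below A, so f_B = 391.2 − 5.8 = 385.4 Hz.
C is above B, so f_C = 385.4 + 4.3 = 389.7 Hz.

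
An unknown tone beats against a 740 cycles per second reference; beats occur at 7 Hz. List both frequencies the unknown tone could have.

|f − 740| = 7, so f = 740 ± 7.

733 Hz or 747 Hz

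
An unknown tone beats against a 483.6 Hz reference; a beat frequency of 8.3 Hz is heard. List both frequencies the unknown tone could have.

475.3 Hz or 491.9 Hz

|f − 483.6| = 8.3, so f = 483.6 ± 8.3.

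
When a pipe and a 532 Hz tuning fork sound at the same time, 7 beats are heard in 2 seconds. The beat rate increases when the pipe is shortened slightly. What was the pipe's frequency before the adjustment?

Beat frequency = 7/2 = 3.5 Hz.
|f − 532| = 3.5, so the pipe was at either 528.5 Hz or 535.5 Hz.
A shorter pipe has a higher fundamental; the adjustment raises the pipe's frequency.
The beat rate rose, so the adjustment moved the pipe further from 532 Hz — it was already above the reference.

535.5 Hz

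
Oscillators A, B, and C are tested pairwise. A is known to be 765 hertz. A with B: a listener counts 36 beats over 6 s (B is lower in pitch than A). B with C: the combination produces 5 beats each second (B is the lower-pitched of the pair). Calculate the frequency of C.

A–B: Beat frequency = 36/6 = 6 Hz.
B is below A, so f_B = 765 − 6 = 759 Hz.
C is above B, so f_C = 759 + 5 = 764 Hz.

764 Hz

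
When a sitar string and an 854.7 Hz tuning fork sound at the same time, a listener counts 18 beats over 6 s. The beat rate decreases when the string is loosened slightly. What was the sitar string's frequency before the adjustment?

Beat frequency = 18/6 = 3 Hz.
|f − 854.7| = 3, so the sitar string was at either 851.7 Hz or 857.7 Hz.
Reducing tension lowers a string's frequency; the adjustment lowers the sitar string's frequency.
The beat rate fell, so the adjustment moved the sitar string toward 854.7 Hz — it must have started above the reference.

857.7 Hz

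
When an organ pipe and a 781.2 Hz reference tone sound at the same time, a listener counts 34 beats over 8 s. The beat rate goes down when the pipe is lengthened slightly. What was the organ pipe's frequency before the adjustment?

785.45 Hz

Beat frequency = 34/8 = 4.25 Hz.
|f − 781.2| = 4.25, so the organ pipe was at either 776.95 Hz or 785.45 Hz.
A longer pipe has a lower fundamental; the adjustment lowers the organ pipe's frequency.
The beat rate fell, so the adjustment moved the organ pipe toward 781.2 Hz — it must have started above the reference.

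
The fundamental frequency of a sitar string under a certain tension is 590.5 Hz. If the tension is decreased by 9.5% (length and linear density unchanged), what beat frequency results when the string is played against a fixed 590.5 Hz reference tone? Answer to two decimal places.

For a string, f ∝ √T, so the new frequency is 590.5·√0.905 = 561.7514 Hz.
f_beat = |561.7514 − 590.5| = 28.75 Hz.

28.75 Hz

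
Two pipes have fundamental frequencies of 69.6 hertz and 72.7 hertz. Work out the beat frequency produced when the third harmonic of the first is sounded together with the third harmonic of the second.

9.3 Hz

Third harmonic of the first: 3·69.6 = 208.8 Hz.
Third harmonic of the second: 3·72.7 = 218.1 Hz.
f_beat = |208.8 − 218.1| = 9.3 Hz.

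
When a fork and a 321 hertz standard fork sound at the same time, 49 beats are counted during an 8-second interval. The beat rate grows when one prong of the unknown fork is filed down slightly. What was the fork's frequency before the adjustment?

327.125 Hz

Beat frequency = 49/8 = 6.125 Hz.
|f − 321| = 6.125, so the fork was at either 314.875 Hz or 327.125 Hz.
Filing a prong removes mass and raises the fork's frequency; the adjustment raises the fork's frequency.
The beat rate rose, so the adjustment moved the fork further from 321 Hz — it was already above the reference.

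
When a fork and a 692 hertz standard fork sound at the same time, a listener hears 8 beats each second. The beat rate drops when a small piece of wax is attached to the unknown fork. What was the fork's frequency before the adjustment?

|f − 692| = 8, so the fork was at either 684 Hz or 700 Hz.
Loading a fork with wax lowers its frequency; the adjustment lowers the fork's frequency.
The beat rate fell, so the adjustment moved the fork toward 692 Hz — it must have started above the reference.

700 Hz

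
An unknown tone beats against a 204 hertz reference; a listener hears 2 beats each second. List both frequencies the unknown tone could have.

202 Hz or 206 Hz

|f − 204| = 2, so f = 204 ± 2.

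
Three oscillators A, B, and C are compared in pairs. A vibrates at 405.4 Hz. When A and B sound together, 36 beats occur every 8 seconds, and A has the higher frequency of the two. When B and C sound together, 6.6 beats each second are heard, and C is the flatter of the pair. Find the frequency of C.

A–B: Beat frequency = 36/8 = 4.5 Hz.
B is below A, so f_B = 405.4 − 4.5 = 400.9 Hz.
C is below B, so f_C = 400.9 − 6.6 = 394.3 Hz.

394.3 Hz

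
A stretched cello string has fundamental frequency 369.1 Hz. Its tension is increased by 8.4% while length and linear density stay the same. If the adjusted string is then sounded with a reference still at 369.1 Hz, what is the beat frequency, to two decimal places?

For a string, f ∝ √T, so the new frequency is 369.1·√1.084 = 384.2896 Hz.
f_beat = |384.2896 − 369.1| = 15.19 Hz.

15.19 Hz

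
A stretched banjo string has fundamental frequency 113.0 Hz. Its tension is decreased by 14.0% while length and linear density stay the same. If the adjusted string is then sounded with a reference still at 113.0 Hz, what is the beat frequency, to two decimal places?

8.21 Hz

For a string, f ∝ √T, so the new frequency is 113.0·√0.860 = 104.7919 Hz.
f_beat = |104.7919 − 113.0| = 8.21 Hz.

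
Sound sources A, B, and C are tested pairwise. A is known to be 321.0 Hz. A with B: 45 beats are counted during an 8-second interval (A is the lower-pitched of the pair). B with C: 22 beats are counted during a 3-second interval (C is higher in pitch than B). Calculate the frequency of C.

333.9583 Hz

A–B: Beat frequency = 45/8 = 5.625 Hz.
B is above A, so f_B = 321.0 + 5.625 = 326.625 Hz.
B–C: Beat frequency = 22/3 = 7.3333 Hz.
C is above B, so f_C = 326.625 + 7.3333 = 333.9583 Hz.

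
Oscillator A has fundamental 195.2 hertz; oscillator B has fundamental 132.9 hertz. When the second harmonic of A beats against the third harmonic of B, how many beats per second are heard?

8.3 Hz

Second harmonic of the first: 2·195.2 = 390.4 Hz.
Third harmonic of the second: 3·132.9 = 398.7 Hz.
f_beat = |390.4 − 398.7| = 8.3 Hz.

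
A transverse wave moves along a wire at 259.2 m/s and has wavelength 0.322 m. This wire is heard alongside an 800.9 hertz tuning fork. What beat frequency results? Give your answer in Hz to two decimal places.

4.07 Hz

Source frequency f = v/λ = 259.2/0.322 = 804.9689 Hz.
f_beat = |804.9689 − 800.9| = 4.07 Hz.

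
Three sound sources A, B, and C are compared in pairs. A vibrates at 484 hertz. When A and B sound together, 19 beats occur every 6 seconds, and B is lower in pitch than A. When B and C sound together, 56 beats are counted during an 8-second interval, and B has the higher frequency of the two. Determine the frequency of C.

A–B: Beat frequency = 19/6 = 3.1667 Hz.
B is below A, so f_B = 484 − 3.1667 = 480.8333 Hz.
B–C: Beat frequency = 56/8 = 7 Hz.
C is below B, so f_C = 480.8333 − 7 = 473.8333 Hz.

473.8333 Hz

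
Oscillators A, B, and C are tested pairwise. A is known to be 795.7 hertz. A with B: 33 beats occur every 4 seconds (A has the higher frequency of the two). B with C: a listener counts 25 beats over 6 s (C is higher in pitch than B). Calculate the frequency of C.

791.6167 Hz

A–B: Beat frequency = 33/4 = 8.25 Hz.
B is below A, so f_B = 795.7 − 8.25 = 787.45 Hz.
B–C: Beat frequency = 25/6 = 4.1667 Hz.
C is above B, so f_C = 787.45 + 4.1667 = 791.6167 Hz.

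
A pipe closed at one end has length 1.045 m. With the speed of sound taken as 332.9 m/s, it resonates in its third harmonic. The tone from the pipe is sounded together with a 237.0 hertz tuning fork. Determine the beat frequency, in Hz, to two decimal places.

1.92 Hz

Closed pipe (odd harmonics): f_n = n·v/(4L) = 3·332.9/(4·1.045) = 238.9234 Hz.
f_beat = |238.9234 − 237.0| = 1.92 Hz.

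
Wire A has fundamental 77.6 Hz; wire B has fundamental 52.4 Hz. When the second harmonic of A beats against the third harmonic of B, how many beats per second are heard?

2.0 Hz

Second harmonic of the first: 2·77.6 = 155.2 Hz.
Third harmonic of the second: 3·52.4 = 157.2 Hz.
f_beat = |155.2 − 157.2| = 2.0 Hz.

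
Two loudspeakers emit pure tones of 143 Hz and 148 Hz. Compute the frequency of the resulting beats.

5 Hz

Beats arise from superposition of two nearby frequencies; the beat rate is |f₁ − f₂|.
|143 − 148| = 5 Hz.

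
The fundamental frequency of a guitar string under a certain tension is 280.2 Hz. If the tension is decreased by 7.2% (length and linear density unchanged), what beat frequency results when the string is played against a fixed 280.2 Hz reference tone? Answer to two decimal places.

For a string, f ∝ √T, so the new frequency is 280.2·√0.928 = 269.9244 Hz.
f_beat = |269.9244 − 280.2| = 10.28 Hz.

10.28 Hz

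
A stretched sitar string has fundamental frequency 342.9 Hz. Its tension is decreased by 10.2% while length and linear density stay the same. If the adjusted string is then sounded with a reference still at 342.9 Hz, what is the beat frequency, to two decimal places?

17.96 Hz

For a string, f ∝ √T, so the new frequency is 342.9·√0.898 = 324.9419 Hz.
f_beat = |324.9419 − 342.9| = 17.96 Hz.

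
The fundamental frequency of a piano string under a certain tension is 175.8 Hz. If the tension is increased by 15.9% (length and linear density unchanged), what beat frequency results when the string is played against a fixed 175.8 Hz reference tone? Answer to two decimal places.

13.46 Hz

For a string, f ∝ √T, so the new frequency is 175.8·√1.159 = 189.2608 Hz.
f_beat = |189.2608 − 175.8| = 13.46 Hz.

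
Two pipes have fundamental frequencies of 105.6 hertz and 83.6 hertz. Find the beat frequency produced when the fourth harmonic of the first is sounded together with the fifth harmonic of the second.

4.4 Hz

Fourth harmonic of the first: 4·105.6 = 422.4 Hz.
Fifth harmonic of the second: 5·83.6 = 418.0 Hz.
f_beat = |422.4 − 418.0| = 4.4 Hz.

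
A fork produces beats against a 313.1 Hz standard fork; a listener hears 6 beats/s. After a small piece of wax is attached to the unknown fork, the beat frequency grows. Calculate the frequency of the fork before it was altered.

307.1 Hz

|f − 313.1| = 6, so the fork was at either 307.1 Hz or 319.1 Hz.
Loading a fork with wax lowers its frequency; the adjustment lowers the fork's frequency.
The beat rate rose, so the adjustment moved the fork further from 313.1 Hz — it was already below the reference.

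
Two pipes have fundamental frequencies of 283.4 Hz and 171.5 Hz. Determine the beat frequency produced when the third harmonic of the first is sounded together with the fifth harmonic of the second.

Third harmonic of the first: 3·283.4 = 850.2 Hz.
Fifth harmonic of the second: 5·171.5 = 857.5 Hz.
f_beat = |850.2 − 857.5| = 7.3 Hz.

7.3 Hz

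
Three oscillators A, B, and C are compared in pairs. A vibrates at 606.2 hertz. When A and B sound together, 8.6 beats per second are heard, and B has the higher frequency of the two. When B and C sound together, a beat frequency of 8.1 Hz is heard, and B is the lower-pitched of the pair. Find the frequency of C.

622.9 Hz

B is above A, so f_B = 606.2 + 8.6 = 614.8 Hz.
C is above B, so f_C = 614.8 + 8.1 = 622.9 Hz.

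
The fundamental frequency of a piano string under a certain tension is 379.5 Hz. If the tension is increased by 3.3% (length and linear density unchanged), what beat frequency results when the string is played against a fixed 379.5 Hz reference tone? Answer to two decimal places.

For a string, f ∝ √T, so the new frequency is 379.5·√1.033 = 385.7109 Hz.
f_beat = |385.7109 − 379.5| = 6.21 Hz.

6.21 Hz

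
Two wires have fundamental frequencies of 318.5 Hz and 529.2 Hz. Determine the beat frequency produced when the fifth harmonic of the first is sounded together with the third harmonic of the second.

4.9 Hz

Fifth harmonic of the first: 5·318.5 = 1592.5 Hz.
Third harmonic of the second: 3·529.2 = 1587.6 Hz.
f_beat = |1592.5 − 1587.6| = 4.9 Hz.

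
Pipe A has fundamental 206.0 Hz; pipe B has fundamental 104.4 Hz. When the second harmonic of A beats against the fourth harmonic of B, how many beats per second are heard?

Second harmonic of the first: 2·206.0 = 412.0 Hz.
Fourth harmonic of the second: 4·104.4 = 417.6 Hz.
f_beat = |412.0 − 417.6| = 5.6 Hz.

5.6 Hz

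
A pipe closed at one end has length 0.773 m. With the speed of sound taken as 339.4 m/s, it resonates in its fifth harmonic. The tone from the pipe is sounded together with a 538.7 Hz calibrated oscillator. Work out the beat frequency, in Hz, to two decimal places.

Closed pipe (odd harmonics): f_n = n·v/(4L) = 5·339.4/(4·0.773) = 548.8357 Hz.
f_beat = |548.8357 − 538.7| = 10.14 Hz.

10.14 Hz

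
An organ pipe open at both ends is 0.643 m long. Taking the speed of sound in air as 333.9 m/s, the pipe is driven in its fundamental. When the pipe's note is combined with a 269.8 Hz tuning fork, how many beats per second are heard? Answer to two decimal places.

Open pipe: f_n = n·v/(2L) = 1·333.9/(2·0.643) = 259.6423 Hz.
f_beat = |259.6423 − 269.8| = 10.16 Hz.

10.16 Hz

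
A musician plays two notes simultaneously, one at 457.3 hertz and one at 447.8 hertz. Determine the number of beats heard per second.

The beat frequency equals the magnitude of the frequency difference.
|457.3 − 447.8| = 9.5 Hz.

9.5 Hz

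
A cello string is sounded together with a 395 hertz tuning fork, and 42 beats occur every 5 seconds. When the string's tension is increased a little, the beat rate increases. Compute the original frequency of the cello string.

Beat frequency = 42/5 = 8.4 Hz.
|f − 395| = 8.4, so the cello string was at either 386.6 Hz or 403.4 Hz.
Higher tension means higher frequency; the adjustment raises the cello string's frequency.
The beat rate rose, so the adjustment moved the cello string further from 395 Hz — it was already above the reference.

403.4 Hz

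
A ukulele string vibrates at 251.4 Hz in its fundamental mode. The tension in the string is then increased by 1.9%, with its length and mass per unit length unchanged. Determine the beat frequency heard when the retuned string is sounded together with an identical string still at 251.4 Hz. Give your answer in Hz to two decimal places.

2.38 Hz

For a string, f ∝ √T, so the new frequency is 251.4·√1.019 = 253.7771 Hz.
f_beat = |253.7771 − 251.4| = 2.38 Hz.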